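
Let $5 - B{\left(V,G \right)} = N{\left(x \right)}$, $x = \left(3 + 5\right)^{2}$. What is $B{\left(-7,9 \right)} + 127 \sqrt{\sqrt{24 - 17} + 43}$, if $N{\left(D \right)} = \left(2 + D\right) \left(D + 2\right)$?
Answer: $-4351 + 127 \sqrt{43 + \sqrt{7}} \approx -3493.0$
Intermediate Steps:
$x = 64$ ($x = 8^{2} = 64$)
$N{\left(D \right)} = \left(2 + D\right)^{2}$ ($N{\left(D \right)} = \left(2 + D\right) \left(2 + D\right) = \left(2 + D\right)^{2}$)
$B{\left(V,G \right)} = -4351$ ($B{\left(V,G \right)} = 5 - \left(2 + 64\right)^{2} = 5 - 66^{2} = 5 - 4356 = -4351$)
$B{\left(-7,9 \right)} + 127 \sqrt{\sqrt{24 - 17} + 43} = -4351 + 127 \sqrt{\sqrt{24 - 17} + 43} = -4351 + 127 \sqrt{\sqrt{7} + 43} = -4351 + 127 \sqrt{43 + \sqrt{7}}$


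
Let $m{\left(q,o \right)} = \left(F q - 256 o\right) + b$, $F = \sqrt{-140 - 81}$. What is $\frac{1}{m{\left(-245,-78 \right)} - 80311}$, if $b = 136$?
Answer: $\frac{i}{7 \left(- 8601 i + 35 \sqrt{221}\right)} \approx -1.6549 \cdot 10^{-5} + 1.0011 \cdot 10^{-6} i$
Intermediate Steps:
$F = i \sqrt{221}$ ($F = \sqrt{-221} = i \sqrt{221} \approx 14.866 i$)
$m{\left(q,o \right)} = 136 - 256 o + i q \sqrt{221}$ ($m{\left(q,o \right)} = \left(i \sqrt{221} q - 256 o\right) + 136 = \left(i q \sqrt{221} - 256 o\right) + 136 = \left(- 256 o + i q \sqrt{221}\right) + 136 = 136 - 256 o + i q \sqrt{221}$)
$\frac{1}{m{\left(-245,-78 \right)} - 80311} = \frac{1}{\left(136 - -19968 + i \left(-245\right) \sqrt{221}\right) - 80311} = \frac{1}{\left(136 + 19968 - 245 i \sqrt{221}\right) - 80311} = \frac{1}{\left(20104 - 245 i \sqrt{221}\right) - 80311} = \frac{1}{-60207 - 245 i \sqrt{221}}$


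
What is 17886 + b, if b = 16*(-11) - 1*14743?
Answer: 2967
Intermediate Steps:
b = -14919 (b = -176 - 14743 = -14919)
17886 + b = 17886 - 14919 = 2967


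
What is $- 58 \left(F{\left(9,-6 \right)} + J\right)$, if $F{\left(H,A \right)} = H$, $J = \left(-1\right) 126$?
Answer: $6786$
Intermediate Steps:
$J = -126$
$- 58 \left(F{\left(9,-6 \right)} + J\right) = - 58 \left(9 - 126\right) = \left(-58\right) \left(-117\right) = 6786$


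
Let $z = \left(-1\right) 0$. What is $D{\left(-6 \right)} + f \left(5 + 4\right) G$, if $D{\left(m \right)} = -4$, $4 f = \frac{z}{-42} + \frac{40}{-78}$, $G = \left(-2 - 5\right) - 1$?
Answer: $\frac{68}{13} \approx 5.2308$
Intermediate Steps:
$G = -8$ ($G = -7 - 1 = -8$)
$z = 0$
$f = - \frac{5}{39}$ ($f = \frac{\frac{0}{-42} + \frac{40}{-78}}{4} = \frac{0 \left(- \frac{1}{42}\right) + 40 \left(- \frac{1}{78}\right)}{4} = \frac{0 - \frac{20}{39}}{4} = \frac{1}{4} \left(- \frac{20}{39}\right) = - \frac{5}{39} \approx -0.12821$)
$D{\left(-6 \right)} + f \left(5 + 4\right) G = -4 - \frac{5 \left(5 + 4\right) \left(-8\right)}{39} = -4 - \frac{5 \cdot 9 \left(-8\right)}{39} = -4 - - \frac{120}{13} = -4 + \frac{120}{13} = \frac{68}{13}$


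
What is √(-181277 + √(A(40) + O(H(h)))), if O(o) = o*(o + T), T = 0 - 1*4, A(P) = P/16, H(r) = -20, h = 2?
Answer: √(-725108 + 2*√1930)/2 ≈ 425.74*I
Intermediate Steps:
A(P) = P/16 (A(P) = P*(1/16) = P/16)
T = -4 (T = 0 - 4 = -4)
O(o) = o*(-4 + o) (O(o) = o*(o - 4) = o*(-4 + o))
√(-181277 + √(A(40) + O(H(h)))) = √(-181277 + √((1/16)*40 - 20*(-4 - 20))) = √(-181277 + √(5/2 - 20*(-24))) = √(-181277 + √(5/2 + 480)) = √(-181277 + √(965/2)) = √(-181277 + √1930/2)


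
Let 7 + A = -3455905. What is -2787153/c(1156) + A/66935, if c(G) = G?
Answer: -190553120327/77376860 ≈ -2462.7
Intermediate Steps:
A = -3455912 (A = -7 - 3455905 = -3455912)
-2787153/c(1156) + A/66935 = -2787153/1156 - 3455912/66935 = -190553120327/77376860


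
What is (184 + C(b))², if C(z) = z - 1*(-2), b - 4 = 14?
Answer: 41616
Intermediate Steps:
b = 18 (b = 4 + 14 = 18)
C(z) = 2 + z (C(z) = z + 2 = 2 + z)
(184 + C(b))² = (184 + (2 + 18))² = (184 + 20)² = 204² = 41616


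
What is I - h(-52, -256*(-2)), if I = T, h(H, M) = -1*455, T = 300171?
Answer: 300626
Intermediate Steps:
h(H, M) = -455
I = 300171
I - h(-52, -256*(-2)) = 300171 - 1*(-455) = 300171 + 455 = 300626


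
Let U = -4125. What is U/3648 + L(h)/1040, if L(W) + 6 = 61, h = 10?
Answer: -17039/15808 ≈ -1.0779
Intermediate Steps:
L(W) = 55 (L(W) = -6 + 61 = 55)
U/3648 + L(h)/1040 = -4125/3648 + 55/1040 = -4125*1/3648 + 55*(1/1040) = -1375/1216 + 11/208 = -17039/15808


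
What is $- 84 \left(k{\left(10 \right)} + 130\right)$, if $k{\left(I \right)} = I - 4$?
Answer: $-11424$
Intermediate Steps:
$k{\left(I \right)} = -4 + I$
$- 84 \left(k{\left(10 \right)} + 130\right) = - 84 \left(\left(-4 + 10\right) + 130\right) = - 84 \left(6 + 130\right) = \left(-84\right) 136 = -11424$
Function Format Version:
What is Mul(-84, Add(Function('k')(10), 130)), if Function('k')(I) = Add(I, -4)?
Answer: -11424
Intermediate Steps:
Function('k')(I) = Add(-4, I)
Mul(-84, Add(Function('k')(10), 130)) = Mul(-84, Add(Add(-4, 10), 130)) = Mul(-84, Add(6, 130)) = Mul(-84, 136) = -11424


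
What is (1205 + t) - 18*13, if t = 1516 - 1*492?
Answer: 1995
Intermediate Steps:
t = 1024 (t = 1516 - 492 = 1024)
(1205 + t) - 18*13 = (1205 + 1024) - 18*13 = 2229 - 234 = 1995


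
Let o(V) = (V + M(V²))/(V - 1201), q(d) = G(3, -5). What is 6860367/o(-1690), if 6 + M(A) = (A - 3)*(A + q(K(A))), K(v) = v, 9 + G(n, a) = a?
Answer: -19833320997/8157258654646 ≈ -0.0024314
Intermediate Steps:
G(n, a) = -9 + a
q(d) = -14 (q(d) = -9 - 5 = -14)
M(A) = -6 + (-14 + A)*(-3 + A) (M(A) = -6 + (A - 3)*(A - 14) = -6 + (-3 + A)*(-14 + A) = -6 + (-14 + A)*(-3 + A))
o(V) = (36 + V + V⁴ - 17*V²)/(-1201 + V) (o(V) = (V + (36 + (V²)² - 17*V²))/(V - 1201) = (V + (36 + V⁴ - 17*V²))/(-1201 + V) = (36 + V + V⁴ - 17*V²)/(-1201 + V))
6860367/o(-1690) = 6860367/(((36 - 1690 + (-1690)⁴ - 17*(-1690)²)/(-1201 - 1690))) = 6860367/(((36 - 1690 + 8157307210000 - 17*2856100)/(-2891))) = 6860367/((-(36 - 1690 + 8157307210000 - 48553700)/2891)) = 6860367/((-1/2891*8157258654646)) = 6860367/(-8157258654646/2891) = 6860367*(-2891/8157258654646) = -19833320997/8157258654646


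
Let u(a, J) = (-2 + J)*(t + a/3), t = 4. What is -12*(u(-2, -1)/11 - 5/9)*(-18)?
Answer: -3480/11 ≈ -316.36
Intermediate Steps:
u(a, J) = (-2 + J)*(4 + a/3)
-12*(u(-2, -1)/11 - 5/9)*(-18) = -12*((-8 + 4*(-1) - 2/3*(-2) + (1/3)*(-1)*(-2))/11 - 5/9)*(-18) = -12*((-8 - 4 + 4/3 + 2/3)*(1/11) - 5*1/9)*(-18) = -12*(-10*1/11 - 5/9)*(-18) = -12*(-10/11 - 5/9)*(-18) = -12*(-145/99)*(-18) = (580/33)*(-18) = -3480/11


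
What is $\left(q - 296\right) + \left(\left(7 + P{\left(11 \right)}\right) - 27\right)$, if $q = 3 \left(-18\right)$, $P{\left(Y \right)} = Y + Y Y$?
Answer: $-238$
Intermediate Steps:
$P{\left(Y \right)} = Y + Y^{2}$
$q = -54$
$\left(q - 296\right) + \left(\left(7 + P{\left(11 \right)}\right) - 27\right) = \left(-54 - 296\right) - \left(20 - 11 \left(1 + 11\right)\right) = -350 + \left(\left(7 + 11 \cdot 12\right) - 27\right) = -350 + \left(\left(7 + 132\right) - 27\right) = -350 + \left(139 - 27\right) = -350 + 112 = -238$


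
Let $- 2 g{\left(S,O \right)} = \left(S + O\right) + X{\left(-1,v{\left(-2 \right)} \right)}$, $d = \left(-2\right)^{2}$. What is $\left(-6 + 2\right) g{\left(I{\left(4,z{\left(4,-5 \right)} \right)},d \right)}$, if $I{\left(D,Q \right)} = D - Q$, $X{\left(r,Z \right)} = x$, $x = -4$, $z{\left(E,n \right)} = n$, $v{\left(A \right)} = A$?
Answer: $18$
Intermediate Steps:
$d = 4$
$X{\left(r,Z \right)} = -4$
$g{\left(S,O \right)} = 2 - \frac{O}{2} - \frac{S}{2}$ ($g{\left(S,O \right)} = - \frac{\left(S + O\right) - 4}{2} = - \frac{\left(O + S\right) - 4}{2} = - \frac{-4 + O + S}{2} = 2 - \frac{O}{2} - \frac{S}{2}$)
$\left(-6 + 2\right) g{\left(I{\left(4,z{\left(4,-5 \right)} \right)},d \right)} = \left(-6 + 2\right) \left(2 - 2 - \frac{4 - -5}{2}\right) = - 4 \left(2 - 2 - \frac{4 + 5}{2}\right) = - 4 \left(2 - 2 - \frac{9}{2}\right) = \left(-4\right) \left(- \frac{9}{2}\right) = 18$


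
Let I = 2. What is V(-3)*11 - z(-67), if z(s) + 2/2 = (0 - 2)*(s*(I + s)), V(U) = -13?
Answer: 8568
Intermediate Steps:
z(s) = -1 - 2*s*(2 + s) (z(s) = -1 + (0 - 2)*(s*(2 + s)) = -1 - 2*s*(2 + s))
V(-3)*11 - z(-67) = -13*11 - (-1 - 4*(-67) - 2*(-67)²) = -143 - (-1 + 268 - 2*4489) = -143 - (-1 + 268 - 8978) = -143 - 1*(-8711) = -143 + 8711 = 8568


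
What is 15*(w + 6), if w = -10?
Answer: -60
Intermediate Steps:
15*(w + 6) = 15*(-10 + 6) = 15*(-4) = -60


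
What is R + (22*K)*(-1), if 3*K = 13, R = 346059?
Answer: 1037891/3 ≈ 3.4596e+5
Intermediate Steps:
K = 13/3 (K = (⅓)*13 = 13/3 ≈ 4.3333)
R + (22*K)*(-1) = 346059 + (22*(13/3))*(-1) = 346059 + (286/3)*(-1) = 346059 - 286/3 = 1037891/3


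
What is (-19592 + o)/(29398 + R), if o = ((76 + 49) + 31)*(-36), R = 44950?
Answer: -6302/18587 ≈ -0.33905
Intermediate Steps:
o = -5616 (o = (125 + 31)*(-36) = 156*(-36) = -5616)
(-19592 + o)/(29398 + R) = (-19592 - 5616)/(29398 + 44950) = -25208/74348 = -25208*1/74348 = -6302/18587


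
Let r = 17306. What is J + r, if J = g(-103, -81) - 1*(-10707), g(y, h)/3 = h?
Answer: 27770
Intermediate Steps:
g(y, h) = 3*h
J = 10464 (J = 3*(-81) - 1*(-10707) = -243 + 10707 = 10464)
J + r = 10464 + 17306 = 27770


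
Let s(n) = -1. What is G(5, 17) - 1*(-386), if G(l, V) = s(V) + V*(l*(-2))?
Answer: 215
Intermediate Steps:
G(l, V) = -1 - 2*V*l (G(l, V) = -1 + V*(l*(-2)) = -1 + V*(-2*l) = -1 - 2*V*l)
G(5, 17) - 1*(-386) = (-1 - 2*17*5) - 1*(-386) = (-1 - 170) + 386 = -171 + 386 = 215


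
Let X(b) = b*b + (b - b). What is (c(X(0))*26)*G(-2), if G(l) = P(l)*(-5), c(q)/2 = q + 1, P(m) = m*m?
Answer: -1040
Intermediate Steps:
P(m) = m²
X(b) = b² (X(b) = b² + 0 = b²)
c(q) = 2 + 2*q (c(q) = 2*(q + 1) = 2*(1 + q) = 2 + 2*q)
G(l) = -5*l² (G(l) = l²*(-5) = -5*l²)
(c(X(0))*26)*G(-2) = ((2 + 2*0²)*26)*(-5*(-2)²) = ((2 + 2*0)*26)*(-5*4) = ((2 + 0)*26)*(-20) = (2*26)*(-20) = 52*(-20) = -1040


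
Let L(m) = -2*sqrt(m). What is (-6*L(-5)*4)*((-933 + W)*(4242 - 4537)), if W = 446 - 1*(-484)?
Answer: 42480*I*sqrt(5) ≈ 94988.0*I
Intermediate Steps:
W = 930 (W = 446 + 484 = 930)
(-6*L(-5)*4)*((-933 + W)*(4242 - 4537)) = (-(-12)*sqrt(-5)*4)*((-933 + 930)*(4242 - 4537)) = (-(-12)*I*sqrt(5)*4)*(-3*(-295)) = (-(-12)*I*sqrt(5)*4)*885 = ((12*I*sqrt(5))*4)*885 = (48*I*sqrt(5))*885 = 42480*I*sqrt(5)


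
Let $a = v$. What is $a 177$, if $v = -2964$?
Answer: $-524628$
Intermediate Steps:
$a = -2964$
$a 177 = \left(-2964\right) 177 = -524628$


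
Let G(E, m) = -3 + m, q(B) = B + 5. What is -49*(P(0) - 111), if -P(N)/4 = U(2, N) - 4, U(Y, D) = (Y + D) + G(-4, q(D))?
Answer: 5439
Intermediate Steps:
q(B) = 5 + B
U(Y, D) = 2 + Y + 2*D (U(Y, D) = (Y + D) + (-3 + (5 + D)) = (D + Y) + (2 + D) = 2 + Y + 2*D)
P(N) = -8*N (P(N) = -4*((2 + 2 + 2*N) - 4) = -4*((4 + 2*N) - 4) = -8*N)
-49*(P(0) - 111) = -49*(-8*0 - 111) = -49*(0 - 111) = -49*(-111) = 5439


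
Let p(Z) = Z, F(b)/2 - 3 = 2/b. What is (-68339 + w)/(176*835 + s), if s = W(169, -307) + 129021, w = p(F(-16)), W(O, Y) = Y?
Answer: -273333/1102696 ≈ -0.24788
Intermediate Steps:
F(b) = 6 + 4/b (F(b) = 6 + 2*(2/b) = 6 + 4/b)
w = 23/4 (w = 6 + 4/(-16) = 6 + 4*(-1/16) = 6 - ¼ = 23/4 ≈ 5.7500)
s = 128714 (s = -307 + 129021 = 128714)
(-68339 + w)/(176*835 + s) = (-68339 + 23/4)/(176*835 + 128714) = -273333/(4*(146960 + 128714)) = -273333/4/275674 = -273333/4*1/275674 = -273333/1102696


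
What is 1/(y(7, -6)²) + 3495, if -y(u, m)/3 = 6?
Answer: 1132381/324 ≈ 3495.0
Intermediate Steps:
y(u, m) = -18 (y(u, m) = -3*6 = -18)
1/(y(7, -6)²) + 3495 = 1/((-18)²) + 3495 = 1/324 + 3495 = 1132381/324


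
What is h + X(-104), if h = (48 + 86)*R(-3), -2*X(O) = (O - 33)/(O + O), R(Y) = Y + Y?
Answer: -334601/416 ≈ -804.33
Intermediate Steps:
R(Y) = 2*Y
X(O) = -(-33 + O)/(4*O) (X(O) = -(O - 33)/(2*(O + O)) = -(-33 + O)/(2*(2*O)) = -(-33 + O)*1/(2*O)/2 = -(-33 + O)/(4*O))
h = -804 (h = (48 + 86)*(2*(-3)) = 134*(-6) = -804)
h + X(-104) = -804 + (¼)*(33 - 1*(-104))/(-104) = -804 + (¼)*(-1/104)*(33 + 104) = -804 + (¼)*(-1/104)*137 = -804 - 137/416 = -334601/416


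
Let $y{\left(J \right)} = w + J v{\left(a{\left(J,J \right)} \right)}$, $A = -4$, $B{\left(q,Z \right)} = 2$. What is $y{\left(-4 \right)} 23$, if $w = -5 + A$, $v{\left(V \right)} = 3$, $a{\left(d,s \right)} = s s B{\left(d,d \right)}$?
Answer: $-483$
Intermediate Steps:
$a{\left(d,s \right)} = 2 s^{2}$ ($a{\left(d,s \right)} = s s 2 = s^{2} \cdot 2 = 2 s^{2}$)
$w = -9$ ($w = -5 - 4 = -9$)
$y{\left(J \right)} = -9 + 3 J$ ($y{\left(J \right)} = -9 + J 3 = -9 + 3 J$)
$y{\left(-4 \right)} 23 = \left(-9 + 3 \left(-4\right)\right) 23 = \left(-9 - 12\right) 23 = \left(-21\right) 23 = -483$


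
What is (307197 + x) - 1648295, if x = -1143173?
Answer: -2484271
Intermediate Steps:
(307197 + x) - 1648295 = (307197 - 1143173) - 1648295 = -835976 - 1648295 = -2484271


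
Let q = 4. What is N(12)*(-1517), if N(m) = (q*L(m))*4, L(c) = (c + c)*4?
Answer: -2330112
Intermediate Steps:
L(c) = 8*c (L(c) = (2*c)*4 = 8*c)
N(m) = 128*m (N(m) = (4*(8*m))*4 = (32*m)*4 = 128*m)
N(12)*(-1517) = (128*12)*(-1517) = 1536*(-1517) = -2330112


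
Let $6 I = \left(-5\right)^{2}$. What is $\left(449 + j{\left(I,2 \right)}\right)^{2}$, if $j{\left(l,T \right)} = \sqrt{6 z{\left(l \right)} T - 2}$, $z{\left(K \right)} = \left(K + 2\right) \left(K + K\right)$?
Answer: $\frac{606647}{3} + \frac{1796 \sqrt{1383}}{3} \approx 2.2448 \cdot 10^{5}$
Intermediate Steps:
$z{\left(K \right)} = 2 K \left(2 + K\right)$ ($z{\left(K \right)} = \left(2 + K\right) 2 K = 2 K \left(2 + K\right)$)
$I = \frac{25}{6}$ ($I = \frac{\left(-5\right)^{2}}{6} = \frac{1}{6} \cdot 25 = \frac{25}{6} \approx 4.1667$)
$j{\left(l,T \right)} = \sqrt{-2 + 12 T l \left(2 + l\right)}$ ($j{\left(l,T \right)} = \sqrt{6 \cdot 2 l \left(2 + l\right) T - 2} = \sqrt{12 l \left(2 + l\right) T - 2} = \sqrt{12 T l \left(2 + l\right) - 2} = \sqrt{-2 + 12 T l \left(2 + l\right)}$)
$\left(449 + j{\left(I,2 \right)}\right)^{2} = \left(449 + \sqrt{2} \sqrt{-1 + 6 \cdot 2 \cdot \frac{25}{6} \left(2 + \frac{25}{6}\right)}\right)^{2} = \left(449 + \sqrt{2} \sqrt{-1 + 6 \cdot 2 \cdot \frac{25}{6} \cdot \frac{37}{6}}\right)^{2} = \left(449 + \sqrt{2} \sqrt{-1 + \frac{925}{3}}\right)^{2} = \left(449 + \sqrt{2} \sqrt{\frac{922}{3}}\right)^{2} = \left(449 + \sqrt{2} \frac{\sqrt{2766}}{3}\right)^{2} = \left(449 + \frac{2 \sqrt{1383}}{3}\right)^{2}$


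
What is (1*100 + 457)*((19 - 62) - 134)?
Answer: -98589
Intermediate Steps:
(1*100 + 457)*((19 - 62) - 134) = (100 + 457)*(-43 - 134) = 557*(-177) = -98589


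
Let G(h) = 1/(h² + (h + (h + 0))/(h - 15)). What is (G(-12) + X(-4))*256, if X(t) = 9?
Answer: 375840/163 ≈ 2305.8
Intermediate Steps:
G(h) = 1/(h² + 2*h/(-15 + h)) (G(h) = 1/(h² + (h + h)/(-15 + h)) = 1/(h² + (2*h)/(-15 + h)) = 1/(h² + 2*h/(-15 + h)))
(G(-12) + X(-4))*256 = ((-15 - 12)/((-12)*(2 + (-12)² - 15*(-12))) + 9)*256 = (-1/12*(-27)/(2 + 144 + 180) + 9)*256 = (-1/12*(-27)/326 + 9)*256 = (-1/12*1/326*(-27) + 9)*256 = (9/1304 + 9)*256 = (11745/1304)*256 = 375840/163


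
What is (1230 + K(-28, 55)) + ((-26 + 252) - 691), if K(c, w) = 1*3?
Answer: 768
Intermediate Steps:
K(c, w) = 3
(1230 + K(-28, 55)) + ((-26 + 252) - 691) = (1230 + 3) + ((-26 + 252) - 691) = 1233 + (226 - 691) = 1233 - 465 = 768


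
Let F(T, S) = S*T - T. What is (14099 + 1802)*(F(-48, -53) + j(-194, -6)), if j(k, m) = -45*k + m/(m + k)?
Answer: 18003159903/100 ≈ 1.8003e+8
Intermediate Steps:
F(T, S) = -T + S*T
j(k, m) = -45*k + m/(k + m)
(14099 + 1802)*(F(-48, -53) + j(-194, -6)) = (14099 + 1802)*(-48*(-1 - 53) + (-6 - 45*(-194)**2 - 45*(-194)*(-6))/(-194 - 6)) = 15901*(-48*(-54) + (-6 - 45*37636 - 52380)/(-200)) = 15901*(2592 - (-6 - 1693620 - 52380)/200) = 15901*(2592 - 1/200*(-1746006)) = 15901*(2592 + 873003/100) = 15901*(1132203/100) = 18003159903/100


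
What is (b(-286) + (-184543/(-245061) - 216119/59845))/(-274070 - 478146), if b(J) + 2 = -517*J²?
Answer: 310094980418031727/5515877897878860 ≈ 56.219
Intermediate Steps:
b(J) = -2 - 517*J²
(b(-286) + (-184543/(-245061) - 216119/59845))/(-274070 - 478146) = ((-2 - 517*(-286)²) + (-184543/(-245061) - 216119/59845))/(-274070 - 478146) = ((-2 - 517*81796) + (-184543*(-1/245061) - 216119*1/59845))/(-752216) = ((-2 - 42288532) + (184543/245061 - 216119/59845))*(-1/752216) = (-42288534 - 41918362424/14665675545)*(-1/752216) = -620189960836063454/14665675545*(-1/752216) = 310094980418031727/5515877897878860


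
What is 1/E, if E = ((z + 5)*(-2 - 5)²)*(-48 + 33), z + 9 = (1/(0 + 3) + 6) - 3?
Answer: 1/490 ≈ 0.0020408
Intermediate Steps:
z = -17/3 (z = -9 + ((1/(0 + 3) + 6) - 3) = -9 + ((1/3 + 6) - 3) = -9 + ((⅓ + 6) - 3) = -9 + (19/3 - 3) = -9 + 10/3 = -17/3 ≈ -5.6667)
E = 490 (E = ((-17/3 + 5)*(-2 - 5)²)*(-48 + 33) = -⅔*(-7)²*(-15) = -⅔*49*(-15) = -98/3*(-15) = 490)
1/E = 1/490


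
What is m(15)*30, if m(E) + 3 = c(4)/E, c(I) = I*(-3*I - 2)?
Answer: -202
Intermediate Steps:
c(I) = I*(-2 - 3*I)
m(E) = -3 - 56/E (m(E) = -3 + (-1*4*(2 + 3*4))/E = -3 + (-1*4*(2 + 12))/E = -3 + (-1*4*14)/E = -3 - 56/E)
m(15)*30 = (-3 - 56/15)*30 = -101/15*30 = -202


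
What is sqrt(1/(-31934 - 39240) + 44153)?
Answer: sqrt(223667542029054)/71174 ≈ 210.13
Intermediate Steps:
sqrt(1/(-31934 - 39240) + 44153) = sqrt(1/(-71174) + 44153) = sqrt(-1/71174 + 44153) = sqrt(3142545621/71174) = sqrt(223667542029054)/71174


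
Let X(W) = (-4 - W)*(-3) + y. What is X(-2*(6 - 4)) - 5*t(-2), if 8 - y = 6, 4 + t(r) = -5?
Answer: 47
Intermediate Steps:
t(r) = -9 (t(r) = -4 - 5 = -9)
y = 2 (y = 8 - 1*6 = 8 - 6 = 2)
X(W) = 14 + 3*W (X(W) = (-4 - W)*(-3) + 2 = (12 + 3*W) + 2 = 14 + 3*W)
X(-2*(6 - 4)) - 5*t(-2) = (14 + 3*(-2*(6 - 4))) - 5*(-9) = (14 + 3*(-2*2)) + 45 = (14 + 3*(-4)) + 45 = (14 - 12) + 45 = 2 + 45 = 47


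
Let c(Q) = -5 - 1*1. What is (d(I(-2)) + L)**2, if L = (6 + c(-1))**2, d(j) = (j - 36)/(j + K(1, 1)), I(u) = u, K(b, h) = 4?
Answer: 361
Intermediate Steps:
c(Q) = -6 (c(Q) = -5 - 1 = -6)
d(j) = (-36 + j)/(4 + j) (d(j) = (j - 36)/(j + 4) = (-36 + j)/(4 + j))
L = 0 (L = (6 - 6)**2 = 0**2 = 0)
(d(I(-2)) + L)**2 = ((-36 - 2)/(4 - 2) + 0)**2 = (-38/2 + 0)**2 = ((1/2)*(-38) + 0)**2 = (-19 + 0)**2 = (-19)**2 = 361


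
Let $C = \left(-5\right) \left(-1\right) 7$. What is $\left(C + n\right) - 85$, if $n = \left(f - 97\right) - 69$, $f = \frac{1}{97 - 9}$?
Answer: $- \frac{19007}{88} \approx -215.99$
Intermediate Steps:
$C = 35$ ($C = 5 \cdot 7 = 35$)
$f = \frac{1}{88} \approx 0.011364$
$n = - \frac{14607}{88}$ ($n = \left(\frac{1}{88} - 97\right) - 69 = - \frac{8535}{88} - 69 = - \frac{14607}{88} \approx -165.99$)
$\left(C + n\right) - 85 = \left(35 - \frac{14607}{88}\right) - 85 = - \frac{11527}{88} - 85 = - \frac{19007}{88}$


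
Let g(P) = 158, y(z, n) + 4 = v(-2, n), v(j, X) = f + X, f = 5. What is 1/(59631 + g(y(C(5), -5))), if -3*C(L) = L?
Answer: 1/59789 ≈ 1.6725e-5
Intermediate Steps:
C(L) = -L/3
v(j, X) = 5 + X
y(z, n) = 1 + n (y(z, n) = -4 + (5 + n) = 1 + n)
1/(59631 + g(y(C(5), -5))) = 1/(59631 + 158) = 1/59789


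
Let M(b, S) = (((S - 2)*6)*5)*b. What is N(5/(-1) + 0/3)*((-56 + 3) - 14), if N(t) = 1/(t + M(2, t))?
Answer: 67/425 ≈ 0.15765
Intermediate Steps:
M(b, S) = b*(-60 + 30*S) (M(b, S) = (((-2 + S)*6)*5)*b = ((-12 + 6*S)*5)*b = (-60 + 30*S)*b = b*(-60 + 30*S))
N(t) = 1/(-120 + 61*t) (N(t) = 1/(t + 30*2*(-2 + t)) = 1/(t + (-120 + 60*t)) = 1/(-120 + 61*t))
N(5/(-1) + 0/3)*((-56 + 3) - 14) = ((-56 + 3) - 14)/(-120 + 61*(5/(-1) + 0/3)) = (-53 - 14)/(-120 + 61*(5*(-1) + 0*(1/3))) = -67/(-120 + 61*(-5 + 0)) = -67/(-120 + 61*(-5)) = -67/(-120 - 305) = -67/(-425) = -1/425*(-67) = 67/425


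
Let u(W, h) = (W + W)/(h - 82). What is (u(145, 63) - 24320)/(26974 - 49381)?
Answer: 462370/425733 ≈ 1.0861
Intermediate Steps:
u(W, h) = 2*W/(-82 + h) (u(W, h) = (2*W)/(-82 + h) = 2*W/(-82 + h))
(u(145, 63) - 24320)/(26974 - 49381) = (2*145/(-82 + 63) - 24320)/(26974 - 49381) = (2*145/(-19) - 24320)/(-22407) = (2*145*(-1/19) - 24320)*(-1/22407) = (-290/19 - 24320)*(-1/22407) = -462370/19*(-1/22407) = 462370/425733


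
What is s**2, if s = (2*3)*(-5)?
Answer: 900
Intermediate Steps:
s = -30 (s = 6*(-5) = -30)
s**2 = (-30)**2 = 900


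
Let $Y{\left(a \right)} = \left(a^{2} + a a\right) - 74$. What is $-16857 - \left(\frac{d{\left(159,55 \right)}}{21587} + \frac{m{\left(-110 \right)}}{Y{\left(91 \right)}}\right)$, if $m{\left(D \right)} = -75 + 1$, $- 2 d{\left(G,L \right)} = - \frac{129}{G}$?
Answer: $- \frac{158996042968127}{9432051084} \approx -16857.0$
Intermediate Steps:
$d{\left(G,L \right)} = \frac{129}{2 G}$ ($d{\left(G,L \right)} = - \frac{\left(-129\right) \frac{1}{G}}{2} = \frac{129}{2 G}$)
$Y{\left(a \right)} = -74 + 2 a^{2}$ ($Y{\left(a \right)} = \left(a^{2} + a^{2}\right) - 74 = 2 a^{2} - 74 = -74 + 2 a^{2}$)
$m{\left(D \right)} = -74$
$-16857 - \left(\frac{d{\left(159,55 \right)}}{21587} + \frac{m{\left(-110 \right)}}{Y{\left(91 \right)}}\right) = -16857 - \left(\frac{\frac{129}{2} \cdot \frac{1}{159}}{21587} - \frac{74}{-74 + 2 \cdot 91^{2}}\right) = -16857 - \left(\frac{129}{2} \cdot \frac{1}{159} \cdot \frac{1}{21587} - \frac{74}{-74 + 2 \cdot 8281}\right) = -16857 - \left(\frac{43}{106} \cdot \frac{1}{21587} - \frac{74}{-74 + 16562}\right) = -16857 - \left(\frac{43}{2288222} - \frac{74}{16488}\right) = -16857 - \left(\frac{43}{2288222} - \frac{37}{8244}\right) = -16857 - - \frac{42154861}{9432051084} = -16857 + \frac{42154861}{9432051084} = - \frac{158996042968127}{9432051084}$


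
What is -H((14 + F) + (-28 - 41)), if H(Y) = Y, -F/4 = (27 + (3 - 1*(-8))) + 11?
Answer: 251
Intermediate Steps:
F = -196 (F = -4*((27 + (3 - 1*(-8))) + 11) = -4*((27 + (3 + 8)) + 11) = -4*((27 + 11) + 11) = -4*(38 + 11) = -4*49 = -196)
-H((14 + F) + (-28 - 41)) = -((14 - 196) + (-28 - 41)) = -(-182 - 69) = -1*(-251) = 251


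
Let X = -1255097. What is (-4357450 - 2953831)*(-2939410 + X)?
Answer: 30667219333467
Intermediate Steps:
(-4357450 - 2953831)*(-2939410 + X) = (-4357450 - 2953831)*(-2939410 - 1255097) = -7311281*(-4194507) = 30667219333467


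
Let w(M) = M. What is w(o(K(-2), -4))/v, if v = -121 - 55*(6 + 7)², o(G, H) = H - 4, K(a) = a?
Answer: 1/1177 ≈ 0.00084962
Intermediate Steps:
o(G, H) = -4 + H
v = -9416 (v = -121 - 55*13² = -121 - 55*169 = -121 - 9295 = -9416)
w(o(K(-2), -4))/v = (-4 - 4)/(-9416) = -8*(-1/9416) = 1/1177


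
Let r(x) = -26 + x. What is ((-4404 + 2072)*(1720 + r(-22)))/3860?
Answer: -974776/965 ≈ -1010.1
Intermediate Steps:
((-4404 + 2072)*(1720 + r(-22)))/3860 = ((-4404 + 2072)*(1720 + (-26 - 22)))/3860 = -2332*(1720 - 48)*(1/3860) = -2332*1672*(1/3860) = -3899104*1/3860 = -974776/965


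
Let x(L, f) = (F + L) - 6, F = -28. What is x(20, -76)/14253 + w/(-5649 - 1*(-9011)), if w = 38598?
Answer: 275045113/23959293 ≈ 11.480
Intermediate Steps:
x(L, f) = -34 + L (x(L, f) = (-28 + L) - 6 = -34 + L)
x(20, -76)/14253 + w/(-5649 - 1*(-9011)) = (-34 + 20)/14253 + 38598/(-5649 - 1*(-9011)) = -14*1/14253 + 38598/(-5649 + 9011) = -14/14253 + 38598/3362 = -14/14253 + 38598*(1/3362) = -14/14253 + 19299/1681 = 275045113/23959293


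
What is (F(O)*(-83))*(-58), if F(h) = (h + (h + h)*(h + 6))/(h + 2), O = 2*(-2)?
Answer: 48140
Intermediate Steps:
O = -4
F(h) = (h + 2*h*(6 + h))/(2 + h) (F(h) = (h + (2*h)*(6 + h))/(2 + h) = (h + 2*h*(6 + h))/(2 + h))
(F(O)*(-83))*(-58) = (-4*(13 + 2*(-4))/(2 - 4)*(-83))*(-58) = (-4*(13 - 8)/(-2)*(-83))*(-58) = (-4*(-½)*5*(-83))*(-58) = (10*(-83))*(-58) = -830*(-58) = 48140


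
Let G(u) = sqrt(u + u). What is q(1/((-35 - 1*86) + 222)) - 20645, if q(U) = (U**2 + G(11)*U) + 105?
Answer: -209528539/10201 + sqrt(22)/101 ≈ -20540.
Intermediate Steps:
G(u) = sqrt(2)*sqrt(u) (G(u) = sqrt(2*u) = sqrt(2)*sqrt(u))
q(U) = 105 + U**2 + U*sqrt(22) (q(U) = (U**2 + (sqrt(2)*sqrt(11))*U) + 105 = (U**2 + sqrt(22)*U) + 105 = (U**2 + U*sqrt(22)) + 105 = 105 + U**2 + U*sqrt(22))
q(1/((-35 - 1*86) + 222)) - 20645 = (105 + (1/((-35 - 1*86) + 222))**2 + sqrt(22)/((-35 - 1*86) + 222)) - 20645 = (105 + (1/((-35 - 86) + 222))**2 + sqrt(22)/((-35 - 86) + 222)) - 20645 = (105 + (1/(-121 + 222))**2 + sqrt(22)/(-121 + 222)) - 20645 = (105 + (1/101)**2 + sqrt(22)/101) - 20645 = (105 + 1/10201 + sqrt(22)/101) - 20645 = (1071106/10201 + sqrt(22)/101) - 20645 = -209528539/10201 + sqrt(22)/101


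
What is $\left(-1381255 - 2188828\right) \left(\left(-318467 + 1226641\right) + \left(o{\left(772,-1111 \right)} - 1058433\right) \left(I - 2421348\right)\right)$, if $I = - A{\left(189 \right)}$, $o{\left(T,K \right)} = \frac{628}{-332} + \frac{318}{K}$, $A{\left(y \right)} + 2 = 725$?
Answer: $- \frac{76723616935286986911436}{8383} \approx -9.1523 \cdot 10^{18}$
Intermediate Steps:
$A{\left(y \right)} = 723$ ($A{\left(y \right)} = -2 + 725 = 723$)
$o{\left(T,K \right)} = - \frac{157}{83} + \frac{318}{K}$ ($o{\left(T,K \right)} = 628 \left(- \frac{1}{332}\right) + \frac{318}{K} = - \frac{157}{83} + \frac{318}{K}$)
$I = -723$ ($I = \left(-1\right) 723 = -723$)
$\left(-1381255 - 2188828\right) \left(\left(-318467 + 1226641\right) + \left(o{\left(772,-1111 \right)} - 1058433\right) \left(I - 2421348\right)\right) = \left(-1381255 - 2188828\right) \left(\left(-318467 + 1226641\right) + \left(\left(- \frac{157}{83} + \frac{318}{-1111}\right) - 1058433\right) \left(-723 - 2421348\right)\right) = - 3570083 \left(908174 + \left(\left(- \frac{157}{83} + 318 \left(- \frac{1}{1111}\right)\right) - 1058433\right) \left(-2422071\right)\right) = - 3570083 \left(908174 + \left(\left(- \frac{157}{83} - \frac{318}{1111}\right) - 1058433\right) \left(-2422071\right)\right) = - 3570083 \left(908174 + \left(- \frac{200821}{92213} - 1058433\right) \left(-2422071\right)\right) = - 3570083 \left(908174 - - \frac{236397721652396550}{92213}\right) = - 3570083 \left(908174 + \frac{236397721652396550}{92213}\right) = \left(-3570083\right) \frac{236397805397845612}{92213} = - \frac{76723616935286986911436}{8383}$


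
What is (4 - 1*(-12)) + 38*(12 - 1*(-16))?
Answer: 1080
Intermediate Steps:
(4 - 1*(-12)) + 38*(12 - 1*(-16)) = (4 + 12) + 38*(12 + 16) = 16 + 38*28 = 16 + 1064 = 1080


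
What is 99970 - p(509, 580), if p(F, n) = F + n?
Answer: 98881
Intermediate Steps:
99970 - p(509, 580) = 99970 - (509 + 580) = 99970 - 1*1089 = 99970 - 1089 = 98881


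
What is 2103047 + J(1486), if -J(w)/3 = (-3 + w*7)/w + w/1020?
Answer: 132816331388/63155 ≈ 2.1030e+6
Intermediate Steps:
J(w) = -w/340 - 3*(-3 + 7*w)/w (J(w) = -3*((-3 + w*7)/w + w/1020) = -3*((-3 + 7*w)/w + w*(1/1020)) = -3*((-3 + 7*w)/w + w/1020) = -3*(w/1020 + (-3 + 7*w)/w) = -w/340 - 3*(-3 + 7*w)/w)
2103047 + J(1486) = 2103047 + (-21 + 9/1486 - 1/340*1486) = 2103047 + (-21 + 9*(1/1486) - 743/170) = 2103047 + (-21 + 9/1486 - 743/170) = 2103047 - 1601897/63155 = 132816331388/63155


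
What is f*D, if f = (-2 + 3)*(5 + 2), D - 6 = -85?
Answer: -553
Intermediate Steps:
D = -79 (D = 6 - 85 = -79)
f = 7 (f = 1*7 = 7)
f*D = 7*(-79) = -553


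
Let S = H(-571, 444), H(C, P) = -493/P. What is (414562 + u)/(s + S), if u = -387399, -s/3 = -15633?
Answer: 12060372/20822663 ≈ 0.57919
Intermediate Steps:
s = 46899 (s = -3*(-15633) = 46899)
S = -493/444 ≈ -1.1104
(414562 + u)/(s + S) = (414562 - 387399)/(46899 - 493/444) = 27163/(20822663/444) = 27163*(444/20822663) = 12060372/20822663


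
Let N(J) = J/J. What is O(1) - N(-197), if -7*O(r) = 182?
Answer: -27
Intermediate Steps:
N(J) = 1
O(r) = -26 (O(r) = -⅐*182 = -26)
O(1) - N(-197) = -26 - 1*1 = -26 - 1 = -27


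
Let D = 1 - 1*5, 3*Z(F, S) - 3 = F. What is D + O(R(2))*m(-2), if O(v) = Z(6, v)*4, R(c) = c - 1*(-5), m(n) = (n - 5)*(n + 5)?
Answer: -256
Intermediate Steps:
m(n) = (-5 + n)*(5 + n)
Z(F, S) = 1 + F/3
D = -4 (D = 1 - 5 = -4)
R(c) = 5 + c (R(c) = c + 5 = 5 + c)
O(v) = 12 (O(v) = (1 + (⅓)*6)*4 = (1 + 2)*4 = 3*4 = 12)
D + O(R(2))*m(-2) = -4 + 12*(-25 + (-2)²) = -4 + 12*(-25 + 4) = -4 + 12*(-21) = -4 - 252 = -256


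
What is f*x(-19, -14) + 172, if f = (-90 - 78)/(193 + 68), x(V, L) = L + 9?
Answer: 15244/87 ≈ 175.22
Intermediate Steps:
x(V, L) = 9 + L
f = -56/87 (f = -168/261 = -168*1/261 = -56/87 ≈ -0.64368)
f*x(-19, -14) + 172 = -56*(9 - 14)/87 + 172 = -56/87*(-5) + 172 = 280/87 + 172 = 15244/87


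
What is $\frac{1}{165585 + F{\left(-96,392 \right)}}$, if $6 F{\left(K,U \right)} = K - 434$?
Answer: $\frac{3}{496490} \approx 6.0424 \cdot 10^{-6}$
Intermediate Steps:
$F{\left(K,U \right)} = - \frac{217}{3} + \frac{K}{6}$ ($F{\left(K,U \right)} = \frac{K - 434}{6} = \frac{-434 + K}{6} = - \frac{217}{3} + \frac{K}{6}$)
$\frac{1}{165585 + F{\left(-96,392 \right)}} = \frac{1}{165585 + \left(- \frac{217}{3} + \frac{1}{6} \left(-96\right)\right)} = \frac{1}{165585 - \frac{265}{3}} = \frac{1}{\frac{496490}{3}} = \frac{3}{496490}$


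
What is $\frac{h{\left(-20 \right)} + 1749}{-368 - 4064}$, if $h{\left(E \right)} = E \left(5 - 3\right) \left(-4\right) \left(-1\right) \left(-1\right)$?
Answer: $- \frac{1909}{4432} \approx -0.43073$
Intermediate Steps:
$h{\left(E \right)} = - 8 E$ ($h{\left(E \right)} = E \left(5 - 3\right) \left(-4\right) \left(-1\right) \left(-1\right) = E 2 \left(-4\right) \left(-1\right) \left(-1\right) = E \left(\left(-8\right) \left(-1\right)\right) \left(-1\right) = E 8 \left(-1\right) = 8 E \left(-1\right) = - 8 E$)
$\frac{h{\left(-20 \right)} + 1749}{-368 - 4064} = \frac{\left(-8\right) \left(-20\right) + 1749}{-368 - 4064} = \frac{160 + 1749}{-4432} = 1909 \left(- \frac{1}{4432}\right) = - \frac{1909}{4432}$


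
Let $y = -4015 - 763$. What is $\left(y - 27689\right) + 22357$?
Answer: $-10110$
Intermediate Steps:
$y = -4778$
$\left(y - 27689\right) + 22357 = \left(-4778 - 27689\right) + 22357 = -32467 + 22357 = -10110$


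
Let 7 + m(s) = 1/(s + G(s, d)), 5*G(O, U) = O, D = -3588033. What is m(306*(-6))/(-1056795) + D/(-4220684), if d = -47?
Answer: 10442740802105197/12283935397386120 ≈ 0.85011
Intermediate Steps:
G(O, U) = O/5
m(s) = -7 + 5/(6*s) (m(s) = -7 + 1/(s + s/5) = -7 + 1/(6*s/5) = -7 + 5/(6*s))
m(306*(-6))/(-1056795) + D/(-4220684) = (-7 + 5/(6*((306*(-6)))))/(-1056795) - 3588033/(-4220684) = (-7 + (5/6)/(-1836))*(-1/1056795) - 3588033*(-1/4220684) = (-7 + (5/6)*(-1/1836))*(-1/1056795) + 3588033/4220684 = (-7 - 5/11016)*(-1/1056795) + 3588033/4220684 = -77117/11016*(-1/1056795) + 3588033/4220684 = 77117/11641653720 + 3588033/4220684 = 10442740802105197/12283935397386120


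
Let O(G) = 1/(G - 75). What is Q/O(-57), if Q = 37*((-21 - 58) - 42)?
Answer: 590964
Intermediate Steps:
O(G) = 1/(-75 + G)
Q = -4477 (Q = 37*(-79 - 42) = 37*(-121) = -4477)
Q/O(-57) = -4477/(1/(-75 - 57)) = -4477/(1/(-132)) = -4477/(-1/132) = -4477*(-132) = 590964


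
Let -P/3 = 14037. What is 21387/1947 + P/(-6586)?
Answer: 74281633/4274314 ≈ 17.379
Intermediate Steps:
P = -42111 (P = -3*14037 = -42111)
21387/1947 + P/(-6586) = 21387/1947 - 42111/(-6586) = 21387*(1/1947) - 42111*(-1/6586) = 7129/649 + 42111/6586 = 74281633/4274314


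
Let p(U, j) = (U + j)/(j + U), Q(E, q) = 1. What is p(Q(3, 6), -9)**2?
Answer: 1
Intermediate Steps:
p(U, j) = 1 (p(U, j) = (U + j)/(U + j) = 1)
p(Q(3, 6), -9)**2 = 1**2 = 1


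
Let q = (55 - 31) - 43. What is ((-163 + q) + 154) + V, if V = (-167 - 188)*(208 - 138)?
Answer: -24878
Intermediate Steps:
q = -19 (q = 24 - 43 = -19)
V = -24850 (V = -355*70 = -24850)
((-163 + q) + 154) + V = ((-163 - 19) + 154) - 24850 = (-182 + 154) - 24850 = -28 - 24850 = -24878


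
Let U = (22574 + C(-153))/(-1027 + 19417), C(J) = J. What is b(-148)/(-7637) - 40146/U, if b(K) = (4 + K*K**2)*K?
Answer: -2342219020212/24461311 ≈ -95752.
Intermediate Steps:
U = 22421/18390 (U = (22574 - 153)/(-1027 + 19417) = 22421/18390 ≈ 1.2192)
b(K) = K*(4 + K**3) (b(K) = (4 + K**3)*K = K*(4 + K**3))
b(-148)/(-7637) - 40146/U = -148*(4 + (-148)**3)/(-7637) - 40146/22421/18390 = -148*(4 - 3241792)*(-1/7637) - 40146*18390/22421 = -148*(-3241788)*(-1/7637) - 738284940/22421 = 479784624*(-1/7637) - 738284940/22421 = -479784624/7637 - 738284940/22421 = -2342219020212/24461311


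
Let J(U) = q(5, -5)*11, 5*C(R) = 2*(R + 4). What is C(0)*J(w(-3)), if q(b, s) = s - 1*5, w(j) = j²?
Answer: -176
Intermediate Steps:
C(R) = 8/5 + 2*R/5 (C(R) = (2*(R + 4))/5 = (2*(4 + R))/5 = (8 + 2*R)/5 = 8/5 + 2*R/5)
q(b, s) = -5 + s (q(b, s) = s - 5 = -5 + s)
J(U) = -110 (J(U) = (-5 - 5)*11 = -10*11 = -110)
C(0)*J(w(-3)) = (8/5 + (⅖)*0)*(-110) = (8/5 + 0)*(-110) = (8/5)*(-110) = -176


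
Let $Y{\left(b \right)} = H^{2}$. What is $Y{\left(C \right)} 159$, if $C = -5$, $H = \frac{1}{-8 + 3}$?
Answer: $\frac{159}{25} \approx 6.36$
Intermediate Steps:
$H = - \frac{1}{5}$ ($H = \frac{1}{-5} = - \frac{1}{5} \approx -0.2$)
$Y{\left(b \right)} = \frac{1}{25}$ ($Y{\left(b \right)} = \left(- \frac{1}{5}\right)^{2} = \frac{1}{25}$)
$Y{\left(C \right)} 159 = \frac{1}{25} \cdot 159 = \frac{159}{25}$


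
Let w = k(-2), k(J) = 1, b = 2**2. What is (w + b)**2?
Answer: 25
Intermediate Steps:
b = 4
w = 1
(w + b)**2 = (1 + 4)**2 = 5**2 = 25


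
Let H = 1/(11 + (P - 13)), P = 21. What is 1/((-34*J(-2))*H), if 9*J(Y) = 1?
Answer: -171/34 ≈ -5.0294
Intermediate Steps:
J(Y) = 1/9 (J(Y) = (1/9)*1 = 1/9)
H = 1/19 (H = 1/(11 + (21 - 13)) = 1/(11 + 8) = 1/19 ≈ 0.052632)
1/((-34*J(-2))*H) = 1/(-34*1/9*(1/19)) = 1/(-34/9*1/19) = 1/(-34/171) = -171/34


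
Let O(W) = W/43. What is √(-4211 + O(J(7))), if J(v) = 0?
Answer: I*√4211 ≈ 64.892*I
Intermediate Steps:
O(W) = W/43 (O(W) = W*(1/43) = W/43)
√(-4211 + O(J(7))) = √(-4211 + (1/43)*0) = √(-4211 + 0) = √(-4211) = I*√4211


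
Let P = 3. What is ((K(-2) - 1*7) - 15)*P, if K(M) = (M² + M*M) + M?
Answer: -48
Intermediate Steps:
K(M) = M + 2*M² (K(M) = (M² + M²) + M = 2*M² + M = M + 2*M²)
((K(-2) - 1*7) - 15)*P = ((-2*(1 + 2*(-2)) - 1*7) - 15)*3 = ((-2*(1 - 4) - 7) - 15)*3 = ((-2*(-3) - 7) - 15)*3 = ((6 - 7) - 15)*3 = (-1 - 15)*3 = -16*3 = -48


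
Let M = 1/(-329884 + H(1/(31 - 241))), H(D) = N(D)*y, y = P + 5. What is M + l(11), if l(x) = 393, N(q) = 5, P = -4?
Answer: 129642446/329879 ≈ 393.00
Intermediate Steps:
y = 1 (y = -4 + 5 = 1)
H(D) = 5 (H(D) = 5*1 = 5)
M = -1/329879 (M = 1/(-329884 + 5) = 1/(-329879) = -1/329879 ≈ -3.0314e-6)
M + l(11) = -1/329879 + 393 = 129642446/329879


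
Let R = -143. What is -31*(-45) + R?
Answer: 1252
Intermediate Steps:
-31*(-45) + R = -31*(-45) - 143 = 1395 - 143 = 1252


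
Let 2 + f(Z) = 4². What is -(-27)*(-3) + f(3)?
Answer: -67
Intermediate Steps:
f(Z) = 14 (f(Z) = -2 + 4² = -2 + 16 = 14)
-(-27)*(-3) + f(3) = -(-27)*(-3) + 14 = -27*3 + 14 = -81 + 14 = -67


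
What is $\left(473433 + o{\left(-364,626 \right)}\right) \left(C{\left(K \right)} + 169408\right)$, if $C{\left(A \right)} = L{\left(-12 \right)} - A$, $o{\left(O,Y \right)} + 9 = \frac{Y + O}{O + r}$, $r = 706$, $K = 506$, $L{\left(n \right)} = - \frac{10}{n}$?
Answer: $\frac{82041816754795}{1026} \approx 7.9963 \cdot 10^{10}$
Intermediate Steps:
$o{\left(O,Y \right)} = -9 + \frac{O + Y}{706 + O}$ ($o{\left(O,Y \right)} = -9 + \frac{Y + O}{O + 706} = -9 + \frac{O + Y}{706 + O}$)
$C{\left(A \right)} = \frac{5}{6} - A$ ($C{\left(A \right)} = - \frac{10}{-12} - A = \left(-10\right) \left(- \frac{1}{12}\right) - A = \frac{5}{6} - A$)
$\left(473433 + o{\left(-364,626 \right)}\right) \left(C{\left(K \right)} + 169408\right) = \left(473433 + \frac{-6354 + 626 - -2912}{706 - 364}\right) \left(\left(\frac{5}{6} - 506\right) + 169408\right) = \left(473433 + \frac{-6354 + 626 + 2912}{342}\right) \left(\left(\frac{5}{6} - 506\right) + 169408\right) = \left(473433 + \frac{1}{342} \left(-2816\right)\right) \left(- \frac{3031}{6} + 169408\right) = \left(473433 - \frac{1408}{171}\right) \frac{1013417}{6} = \frac{80955635}{171} \cdot \frac{1013417}{6} = \frac{82041816754795}{1026}$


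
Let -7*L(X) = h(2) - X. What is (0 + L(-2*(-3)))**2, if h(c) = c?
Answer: 16/49 ≈ 0.32653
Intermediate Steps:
L(X) = -2/7 + X/7 (L(X) = -(2 - X)/7 = -2/7 + X/7)
(0 + L(-2*(-3)))**2 = (0 + (-2/7 + (-2*(-3))/7))**2 = (0 + (-2/7 + (1/7)*6))**2 = (0 + (-2/7 + 6/7))**2 = (0 + 4/7)**2 = (4/7)**2 = 16/49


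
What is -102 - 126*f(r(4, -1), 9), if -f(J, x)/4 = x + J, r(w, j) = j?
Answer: 3930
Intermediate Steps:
f(J, x) = -4*J - 4*x (f(J, x) = -4*(x + J) = -4*(J + x) = -4*J - 4*x)
-102 - 126*f(r(4, -1), 9) = -102 - 126*(-4*(-1) - 4*9) = -102 - 126*(4 - 36) = -102 - 126*(-32) = -102 + 4032 = 3930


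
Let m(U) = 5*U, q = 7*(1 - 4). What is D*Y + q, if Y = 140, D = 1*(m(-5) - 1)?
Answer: -3661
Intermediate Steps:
q = -21 (q = 7*(-3) = -21)
D = -26 (D = 1*(5*(-5) - 1) = 1*(-25 - 1) = 1*(-26) = -26)
D*Y + q = -26*140 - 21 = -3640 - 21 = -3661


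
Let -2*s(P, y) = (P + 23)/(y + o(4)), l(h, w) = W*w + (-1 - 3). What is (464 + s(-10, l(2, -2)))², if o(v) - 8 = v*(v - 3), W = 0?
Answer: 54922921/256 ≈ 2.1454e+5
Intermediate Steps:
o(v) = 8 + v*(-3 + v) (o(v) = 8 + v*(v - 3) = 8 + v*(-3 + v))
l(h, w) = -4 (l(h, w) = 0*w + (-1 - 3) = 0 - 4 = -4)
s(P, y) = -(23 + P)/(2*(12 + y)) (s(P, y) = -(P + 23)/(2*(y + (8 + 4² - 3*4))) = -(23 + P)/(2*(y + (8 + 16 - 12))) = -(23 + P)/(2*(y + 12)) = -(23 + P)/(2*(12 + y)))
(464 + s(-10, l(2, -2)))² = (464 + (-23 - 1*(-10))/(2*(12 - 4)))² = (464 + (½)*(-23 + 10)/8)² = (464 + (½)*(⅛)*(-13))² = (464 - 13/16)² = (7411/16)² = 54922921/256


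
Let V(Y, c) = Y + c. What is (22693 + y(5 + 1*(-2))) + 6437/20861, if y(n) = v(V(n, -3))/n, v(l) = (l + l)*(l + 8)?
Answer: 473405110/20861 ≈ 22693.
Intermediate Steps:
v(l) = 2*l*(8 + l) (v(l) = (2*l)*(8 + l) = 2*l*(8 + l))
y(n) = 2*(-3 + n)*(5 + n)/n (y(n) = (2*(n - 3)*(8 + (n - 3)))/n = (2*(-3 + n)*(8 + (-3 + n)))/n = (2*(-3 + n)*(5 + n))/n = 2*(-3 + n)*(5 + n)/n)
(22693 + y(5 + 1*(-2))) + 6437/20861 = (22693 + (4 - 30/(5 + 1*(-2)) + 2*(5 + 1*(-2)))) + 6437/20861 = (22693 + (4 - 30/(5 - 2) + 2*(5 - 2))) + 6437*(1/20861) = (22693 + (4 - 30/3 + 2*3)) + 6437/20861 = (22693 + (4 - 30*⅓ + 6)) + 6437/20861 = (22693 + (4 - 10 + 6)) + 6437/20861 = (22693 + 0) + 6437/20861 = 22693 + 6437/20861 = 473405110/20861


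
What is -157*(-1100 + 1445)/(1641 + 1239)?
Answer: -3611/192 ≈ -18.807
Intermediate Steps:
-157*(-1100 + 1445)/(1641 + 1239) = -54165/2880 = -157*23/192 = -3611/192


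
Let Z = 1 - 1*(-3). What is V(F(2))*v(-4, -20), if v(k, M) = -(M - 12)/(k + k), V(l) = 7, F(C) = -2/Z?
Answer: -28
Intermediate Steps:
Z = 4 (Z = 1 + 3 = 4)
F(C) = -½ (F(C) = -2/4 = -2*¼ = -½)
v(k, M) = -(-12 + M)/(2*k)
V(F(2))*v(-4, -20) = 7*((½)*(12 - 1*(-20))/(-4)) = 7*((½)*(-¼)*(12 + 20)) = 7*((½)*(-¼)*32) = 7*(-4) = -28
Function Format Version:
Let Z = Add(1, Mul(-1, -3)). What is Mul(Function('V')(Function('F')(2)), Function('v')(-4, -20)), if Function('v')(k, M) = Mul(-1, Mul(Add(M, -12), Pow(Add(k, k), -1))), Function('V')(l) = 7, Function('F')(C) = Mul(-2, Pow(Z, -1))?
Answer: -28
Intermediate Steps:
Z = 4 (Z = Add(1, 3) = 4)
Function('F')(C) = Rational(-1, 2) (Function('F')(C) = Mul(-2, Pow(4, -1)) = Mul(-2, Rational(1, 4)) = Rational(-1, 2))
Function('v')(k, M) = Mul(Rational(-1, 2), Pow(k, -1), Add(-12, M)) (Function('v')(k, M) = Mul(-1, Mul(Add(-12, M), Pow(Mul(2, k), -1))) = Mul(-1, Mul(Add(-12, M), Mul(Rational(1, 2), Pow(k, -1)))) = Mul(-1, Mul(Rational(1, 2), Pow(k, -1), Add(-12, M))) = Mul(Rational(-1, 2), Pow(k, -1), Add(-12, M)))
Mul(Function('V')(Function('F')(2)), Function('v')(-4, -20)) = Mul(7, Mul(Rational(1, 2), Pow(-4, -1), Add(12, Mul(-1, -20)))) = Mul(7, Mul(Rational(1, 2), Rational(-1, 4), Add(12, 20))) = Mul(7, Mul(Rational(1, 2), Rational(-1, 4), 32)) = Mul(7, -4) = -28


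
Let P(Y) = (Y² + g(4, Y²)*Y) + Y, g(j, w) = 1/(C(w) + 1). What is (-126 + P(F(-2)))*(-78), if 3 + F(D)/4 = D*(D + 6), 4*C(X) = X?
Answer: -66804348/485 ≈ -1.3774e+5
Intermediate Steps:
C(X) = X/4
g(j, w) = 1/(1 + w/4) (g(j, w) = 1/(w/4 + 1) = 1/(1 + w/4))
F(D) = -12 + 4*D*(6 + D) (F(D) = -12 + 4*(D*(D + 6)) = -12 + 4*(D*(6 + D)) = -12 + 4*D*(6 + D))
P(Y) = Y + Y² + 4*Y/(4 + Y²) (P(Y) = (Y² + (4/(4 + Y²))*Y) + Y = (Y² + 4*Y/(4 + Y²)) + Y = Y + Y² + 4*Y/(4 + Y²))
(-126 + P(F(-2)))*(-78) = (-126 + (-12 + 4*(-2)² + 24*(-2))*(4 + (1 + (-12 + 4*(-2)² + 24*(-2)))*(4 + (-12 + 4*(-2)² + 24*(-2))²))/(4 + (-12 + 4*(-2)² + 24*(-2))²))*(-78) = (-126 + (-12 + 4*4 - 48)*(4 + (1 + (-12 + 4*4 - 48))*(4 + (-12 + 4*4 - 48)²))/(4 + (-12 + 4*4 - 48)²))*(-78) = (-126 + (-12 + 16 - 48)*(4 + (1 + (-12 + 16 - 48))*(4 + (-12 + 16 - 48)²))/(4 + (-12 + 16 - 48)²))*(-78) = (-126 - 44*(4 + (1 - 44)*(4 + (-44)²))/(4 + (-44)²))*(-78) = (-126 - 44*(4 - 43*(4 + 1936))/(4 + 1936))*(-78) = (-126 - 44*(4 - 43*1940)/1940)*(-78) = (-126 - 44*1/1940*(4 - 83420))*(-78) = (-126 - 44*1/1940*(-83416))*(-78) = (-126 + 917576/485)*(-78) = (856466/485)*(-78) = -66804348/485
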